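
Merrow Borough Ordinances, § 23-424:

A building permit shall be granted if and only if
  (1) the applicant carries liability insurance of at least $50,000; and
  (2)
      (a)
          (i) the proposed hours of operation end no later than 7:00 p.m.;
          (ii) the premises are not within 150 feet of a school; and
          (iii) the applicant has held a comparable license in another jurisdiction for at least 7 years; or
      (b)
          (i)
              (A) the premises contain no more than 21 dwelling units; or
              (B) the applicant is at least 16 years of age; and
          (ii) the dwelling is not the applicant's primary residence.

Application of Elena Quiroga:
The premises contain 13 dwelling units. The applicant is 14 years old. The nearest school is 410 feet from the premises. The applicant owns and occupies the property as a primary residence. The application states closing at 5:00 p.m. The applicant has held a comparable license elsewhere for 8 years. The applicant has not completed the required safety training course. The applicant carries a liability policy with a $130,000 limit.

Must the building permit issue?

(1) insurance ≥ $50,000 — holds.
(i) closes by 7 p.m. — met.
(ii) ≥150 ft from school — met.
(iii) prior license ≥ 7 yr — satisfied.
(a) = T AND T AND T = true.
(A) ≤ 21 units — met.
(B) age ≥ 16 — not met.
(i): T OR F → true.
(ii) not (primary residence) — fails.
(b) = T AND F = false.
(2) = T OR F = true.
So Overall is satisfied (T AND T).

Yes — granted.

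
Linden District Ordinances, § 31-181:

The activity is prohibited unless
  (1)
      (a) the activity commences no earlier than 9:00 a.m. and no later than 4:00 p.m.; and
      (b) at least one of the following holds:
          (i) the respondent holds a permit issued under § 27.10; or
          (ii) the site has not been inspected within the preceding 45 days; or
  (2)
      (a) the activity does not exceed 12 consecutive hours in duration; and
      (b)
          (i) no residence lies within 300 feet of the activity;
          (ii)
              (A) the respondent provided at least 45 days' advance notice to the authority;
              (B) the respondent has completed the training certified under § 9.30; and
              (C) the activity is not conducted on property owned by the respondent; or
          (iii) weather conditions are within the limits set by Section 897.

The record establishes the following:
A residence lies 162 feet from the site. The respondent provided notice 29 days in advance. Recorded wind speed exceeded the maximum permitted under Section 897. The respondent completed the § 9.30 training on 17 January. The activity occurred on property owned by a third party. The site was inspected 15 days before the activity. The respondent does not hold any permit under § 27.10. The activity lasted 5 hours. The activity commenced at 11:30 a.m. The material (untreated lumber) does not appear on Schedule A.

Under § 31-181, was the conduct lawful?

No — unlawful.

(a) start within hours — holds.
(i) holds permit — not met.
(ii) not (site inspected) — fails.
So (b) is not satisfied (F OR F).
So (1) is not satisfied (T AND F).
(a) ≤ 12 hrs duration — satisfied.
(i) no residence in 300 ft — not met.
(A) ≥45 days' notice — not satisfied.
(B) training certified — satisfied.
(C) not (own property) — holds.
So (ii) is not satisfied (F AND T AND T).
(iii) weather ok — not satisfied.
(b) = F OR F OR F = false.
(2): T AND F → false.
Overall: F OR F → false.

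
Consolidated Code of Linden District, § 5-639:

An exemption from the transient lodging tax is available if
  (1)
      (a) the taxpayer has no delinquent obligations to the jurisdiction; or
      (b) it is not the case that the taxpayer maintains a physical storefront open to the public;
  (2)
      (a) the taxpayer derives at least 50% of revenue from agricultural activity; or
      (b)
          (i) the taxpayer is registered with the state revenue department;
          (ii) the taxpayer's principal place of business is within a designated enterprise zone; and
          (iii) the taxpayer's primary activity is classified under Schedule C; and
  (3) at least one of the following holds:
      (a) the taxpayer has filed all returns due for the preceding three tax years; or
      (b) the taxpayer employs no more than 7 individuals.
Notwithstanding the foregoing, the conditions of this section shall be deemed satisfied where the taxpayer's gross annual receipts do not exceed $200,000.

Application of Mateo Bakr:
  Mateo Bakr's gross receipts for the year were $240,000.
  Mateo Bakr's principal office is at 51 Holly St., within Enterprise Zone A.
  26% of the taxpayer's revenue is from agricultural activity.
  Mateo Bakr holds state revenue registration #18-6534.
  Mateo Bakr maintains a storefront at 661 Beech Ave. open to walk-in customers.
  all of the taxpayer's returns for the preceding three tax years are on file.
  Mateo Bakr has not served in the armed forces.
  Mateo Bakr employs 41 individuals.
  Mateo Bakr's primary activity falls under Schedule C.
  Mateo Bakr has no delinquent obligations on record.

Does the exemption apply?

(a) no delinquency — holds.
(b) not (has storefront) — fails.
So (1) is satisfied (T OR F).
(a) ≥50% agricultural — not met.
(i) state-registered — satisfied.
(ii) in enterprise zone — met.
(iii) Schedule C activity — holds.
(b): T AND T AND T → true.
(2) = F OR T = true.
(a) returns current — holds.
(b) ≤ 7 employees — fails.
(3) = T OR F = true.
So Overall is satisfied (T AND T AND T).
Exception (receipts ≤ $200,000) — not satisfied.
Result: main true OR exception false → true.

Yes — exempt.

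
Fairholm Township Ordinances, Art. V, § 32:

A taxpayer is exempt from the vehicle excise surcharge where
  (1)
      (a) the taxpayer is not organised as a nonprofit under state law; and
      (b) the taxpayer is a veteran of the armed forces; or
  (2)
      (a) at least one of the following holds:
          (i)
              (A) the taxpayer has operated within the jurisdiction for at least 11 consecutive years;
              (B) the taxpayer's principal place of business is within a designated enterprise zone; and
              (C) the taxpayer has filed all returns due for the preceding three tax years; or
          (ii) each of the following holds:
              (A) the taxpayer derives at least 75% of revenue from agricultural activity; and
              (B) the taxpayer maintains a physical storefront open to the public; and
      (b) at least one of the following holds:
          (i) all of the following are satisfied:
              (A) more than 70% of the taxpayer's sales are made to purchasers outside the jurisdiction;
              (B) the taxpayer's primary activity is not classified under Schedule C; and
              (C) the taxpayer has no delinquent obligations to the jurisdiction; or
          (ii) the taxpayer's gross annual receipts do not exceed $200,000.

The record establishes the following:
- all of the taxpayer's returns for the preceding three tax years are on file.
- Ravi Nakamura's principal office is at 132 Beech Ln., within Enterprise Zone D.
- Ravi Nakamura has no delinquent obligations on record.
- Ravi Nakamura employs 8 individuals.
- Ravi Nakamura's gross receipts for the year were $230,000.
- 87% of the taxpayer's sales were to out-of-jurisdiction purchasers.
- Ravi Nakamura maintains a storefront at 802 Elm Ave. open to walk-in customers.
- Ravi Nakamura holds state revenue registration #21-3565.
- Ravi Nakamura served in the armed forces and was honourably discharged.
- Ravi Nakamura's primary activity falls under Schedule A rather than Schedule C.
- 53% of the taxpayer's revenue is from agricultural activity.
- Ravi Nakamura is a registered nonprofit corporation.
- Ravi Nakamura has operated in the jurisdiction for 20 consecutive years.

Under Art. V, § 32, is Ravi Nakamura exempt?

Yes — exempt.

(a) not (nonprofit) — fails.
(b) veteran — holds.
(1) = F AND T = false.
(A) ≥ 11 yrs in jurisdiction — met.
(B) in enterprise zone — holds.
(C) returns current — holds.
(i) = T AND T AND T = true.
(A) ≥75% agricultural — fails.
(B) has storefront — satisfied.
So (ii) is not satisfied (F AND T).
(a) = T OR F = true.
(A) >70% out-of-jur. sales — met.
(B) not (Schedule C activity) — satisfied.
(C) no delinquency — met.
(i) = T AND T AND T = true.
(ii) receipts ≤ $200,000 — fails.
So (b) is satisfied (T OR F).
So (2) is satisfied (T AND T).
Overall = F OR T = true.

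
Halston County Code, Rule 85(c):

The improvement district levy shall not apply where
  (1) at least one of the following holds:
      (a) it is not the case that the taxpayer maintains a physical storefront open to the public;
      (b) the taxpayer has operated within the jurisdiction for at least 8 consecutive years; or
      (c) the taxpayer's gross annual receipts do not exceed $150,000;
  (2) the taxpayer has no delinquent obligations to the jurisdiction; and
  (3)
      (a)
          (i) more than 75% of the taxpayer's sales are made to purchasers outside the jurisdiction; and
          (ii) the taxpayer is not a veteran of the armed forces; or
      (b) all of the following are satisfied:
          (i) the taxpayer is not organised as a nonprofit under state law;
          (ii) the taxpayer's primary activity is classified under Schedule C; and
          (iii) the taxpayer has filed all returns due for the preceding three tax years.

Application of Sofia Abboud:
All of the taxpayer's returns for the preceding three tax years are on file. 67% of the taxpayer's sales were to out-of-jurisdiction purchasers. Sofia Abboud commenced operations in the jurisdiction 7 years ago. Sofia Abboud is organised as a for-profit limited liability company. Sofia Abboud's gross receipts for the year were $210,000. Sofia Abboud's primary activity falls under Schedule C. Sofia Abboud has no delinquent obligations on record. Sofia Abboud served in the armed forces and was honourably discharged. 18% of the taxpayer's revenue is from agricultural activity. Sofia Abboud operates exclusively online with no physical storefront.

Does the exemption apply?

(a) not (has storefront) — holds.
(b) ≥ 8 yrs in jurisdiction — fails.
(c) receipts ≤ $150,000 — not met.
(1): T OR F OR F → true.
(2) no delinquency — met.
(i) >75% out-of-jur. sales — not satisfied.
(ii) not (veteran) — not satisfied.
(a) = F AND F = false.
(i) not (nonprofit) — holds.
(ii) Schedule C activity — holds.
(iii) returns current — met.
(b): T AND T AND T → true.
(3): F OR T → true.
Overall: T AND T AND T → true.

Yes — exempt.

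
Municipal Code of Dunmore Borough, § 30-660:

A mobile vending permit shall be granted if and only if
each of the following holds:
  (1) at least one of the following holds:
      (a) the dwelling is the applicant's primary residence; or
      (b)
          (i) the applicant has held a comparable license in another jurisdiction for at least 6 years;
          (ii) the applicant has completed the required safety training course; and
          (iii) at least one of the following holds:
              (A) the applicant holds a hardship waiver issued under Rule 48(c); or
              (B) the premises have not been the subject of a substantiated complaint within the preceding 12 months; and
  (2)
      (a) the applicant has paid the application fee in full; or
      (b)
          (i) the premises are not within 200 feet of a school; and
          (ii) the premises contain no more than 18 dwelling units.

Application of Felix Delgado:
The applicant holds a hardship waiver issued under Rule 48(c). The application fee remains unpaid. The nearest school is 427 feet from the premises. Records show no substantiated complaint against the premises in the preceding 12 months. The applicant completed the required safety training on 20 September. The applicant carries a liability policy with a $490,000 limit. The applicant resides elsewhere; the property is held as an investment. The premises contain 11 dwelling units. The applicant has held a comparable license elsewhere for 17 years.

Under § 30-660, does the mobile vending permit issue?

(a) primary residence — not met.
(i) prior license ≥ 6 yr — holds.
(ii) safety training — met.
(A) hardship waiver — met.
(B) no complaint in 12 mo. — met.
(iii): T OR T → true.
(b) = T AND T AND T = true.
(1): F OR T → true.
(a) fee paid — fails.
(i) ≥200 ft from school — met.
(ii) ≤ 18 units — satisfied.
(b): T AND T → true.
(2) = F OR T = true.
So Overall is satisfied (T AND T).

Yes — granted.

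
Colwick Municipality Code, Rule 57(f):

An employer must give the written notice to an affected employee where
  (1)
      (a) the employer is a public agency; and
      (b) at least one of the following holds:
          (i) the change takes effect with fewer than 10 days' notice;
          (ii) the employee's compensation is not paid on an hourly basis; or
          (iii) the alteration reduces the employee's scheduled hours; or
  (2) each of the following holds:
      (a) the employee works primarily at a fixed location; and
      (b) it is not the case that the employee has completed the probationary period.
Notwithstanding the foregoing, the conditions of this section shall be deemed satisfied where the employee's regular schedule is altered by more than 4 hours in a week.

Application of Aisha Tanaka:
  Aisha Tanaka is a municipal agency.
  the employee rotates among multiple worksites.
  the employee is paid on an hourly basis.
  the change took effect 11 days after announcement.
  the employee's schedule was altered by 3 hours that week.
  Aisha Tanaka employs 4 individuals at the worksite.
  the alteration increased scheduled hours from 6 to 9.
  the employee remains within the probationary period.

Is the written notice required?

No — not required.

(a) public agency — holds.
(i) < 10 days' notice — not met.
(ii) not (hourly-paid) — fails.
(iii) hours reduced — fails.
(b): F OR F OR F → false.
(1): T AND F → false.
(a) fixed location — not satisfied.
(b) not (past probation) — met.
So (2) is not satisfied (F AND T).
Overall: F OR F → false.
Exception (schedule shift > 4h) — not satisfied.
Result: main false OR exception false → false.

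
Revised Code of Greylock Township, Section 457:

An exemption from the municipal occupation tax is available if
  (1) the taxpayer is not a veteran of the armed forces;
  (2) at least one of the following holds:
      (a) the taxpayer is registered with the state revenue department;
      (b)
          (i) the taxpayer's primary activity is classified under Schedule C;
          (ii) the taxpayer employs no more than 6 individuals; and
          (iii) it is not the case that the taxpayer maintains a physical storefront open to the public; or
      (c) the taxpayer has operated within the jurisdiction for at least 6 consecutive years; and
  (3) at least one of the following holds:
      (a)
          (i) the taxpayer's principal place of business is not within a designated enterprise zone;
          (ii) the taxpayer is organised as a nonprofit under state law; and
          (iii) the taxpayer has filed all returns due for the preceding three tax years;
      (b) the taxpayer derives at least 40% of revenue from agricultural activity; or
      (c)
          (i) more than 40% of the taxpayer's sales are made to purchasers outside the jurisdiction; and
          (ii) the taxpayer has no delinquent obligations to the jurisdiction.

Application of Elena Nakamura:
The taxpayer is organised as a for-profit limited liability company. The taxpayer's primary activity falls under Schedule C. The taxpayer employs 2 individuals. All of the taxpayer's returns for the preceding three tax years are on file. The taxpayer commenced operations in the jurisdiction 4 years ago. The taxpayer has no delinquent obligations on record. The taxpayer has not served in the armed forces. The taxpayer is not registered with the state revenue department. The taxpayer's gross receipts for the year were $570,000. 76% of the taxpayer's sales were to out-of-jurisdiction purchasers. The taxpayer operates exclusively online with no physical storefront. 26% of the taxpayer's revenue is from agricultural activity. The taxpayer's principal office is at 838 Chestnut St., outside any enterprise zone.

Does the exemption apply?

(1) not (veteran) — satisfied.
(a) state-registered — not met.
(i) Schedule C activity — holds.
(ii) ≤ 6 employees — satisfied.
(iii) not (has storefront) — met.
(b): T AND T AND T → true.
(c) ≥ 6 yrs in jurisdiction — not satisfied.
(2): F OR T OR F → true.
(i) not (in enterprise zone) — met.
(ii) nonprofit — fails.
(iii) returns current — holds.
So (a) is not satisfied (T AND F AND T).
(b) ≥40% agricultural — not met.
(i) >40% out-of-jur. sales — met.
(ii) no delinquency — holds.
So (c) is satisfied (T AND T).
(3): F OR F OR T → true.
Overall = T AND T AND T = true.

Yes — exempt.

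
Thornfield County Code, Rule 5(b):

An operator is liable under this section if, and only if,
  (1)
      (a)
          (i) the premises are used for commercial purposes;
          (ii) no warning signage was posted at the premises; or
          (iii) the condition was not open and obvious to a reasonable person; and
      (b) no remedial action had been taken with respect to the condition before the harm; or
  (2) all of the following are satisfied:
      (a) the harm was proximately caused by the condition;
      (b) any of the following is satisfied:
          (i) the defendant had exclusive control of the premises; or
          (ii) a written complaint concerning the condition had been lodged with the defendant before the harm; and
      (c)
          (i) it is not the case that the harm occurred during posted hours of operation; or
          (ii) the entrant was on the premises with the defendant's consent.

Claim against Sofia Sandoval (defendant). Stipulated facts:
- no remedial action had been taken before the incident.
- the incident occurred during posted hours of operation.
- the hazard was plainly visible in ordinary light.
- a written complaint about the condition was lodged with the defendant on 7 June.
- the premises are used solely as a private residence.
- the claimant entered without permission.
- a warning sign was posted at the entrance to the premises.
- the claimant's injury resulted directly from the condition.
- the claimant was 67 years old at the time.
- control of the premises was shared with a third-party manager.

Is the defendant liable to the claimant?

(i) commercial use — not met.
(ii) no signage posted — fails.
(iii) not open/obvious — not met.
So (a) is not satisfied (F OR F OR F).
(b) no remedial action — met.
(1) = F AND T = false.
(a) proximate cause — holds.
(i) exclusive control — fails.
(ii) complaint lodged — holds.
(b): F OR T → true.
(i) not (during posted hours) — not satisfied.
(ii) consent to enter — not met.
(c): F OR F → false.
(2): T AND T AND F → false.
So Overall is not satisfied (F OR F).

No — not liable.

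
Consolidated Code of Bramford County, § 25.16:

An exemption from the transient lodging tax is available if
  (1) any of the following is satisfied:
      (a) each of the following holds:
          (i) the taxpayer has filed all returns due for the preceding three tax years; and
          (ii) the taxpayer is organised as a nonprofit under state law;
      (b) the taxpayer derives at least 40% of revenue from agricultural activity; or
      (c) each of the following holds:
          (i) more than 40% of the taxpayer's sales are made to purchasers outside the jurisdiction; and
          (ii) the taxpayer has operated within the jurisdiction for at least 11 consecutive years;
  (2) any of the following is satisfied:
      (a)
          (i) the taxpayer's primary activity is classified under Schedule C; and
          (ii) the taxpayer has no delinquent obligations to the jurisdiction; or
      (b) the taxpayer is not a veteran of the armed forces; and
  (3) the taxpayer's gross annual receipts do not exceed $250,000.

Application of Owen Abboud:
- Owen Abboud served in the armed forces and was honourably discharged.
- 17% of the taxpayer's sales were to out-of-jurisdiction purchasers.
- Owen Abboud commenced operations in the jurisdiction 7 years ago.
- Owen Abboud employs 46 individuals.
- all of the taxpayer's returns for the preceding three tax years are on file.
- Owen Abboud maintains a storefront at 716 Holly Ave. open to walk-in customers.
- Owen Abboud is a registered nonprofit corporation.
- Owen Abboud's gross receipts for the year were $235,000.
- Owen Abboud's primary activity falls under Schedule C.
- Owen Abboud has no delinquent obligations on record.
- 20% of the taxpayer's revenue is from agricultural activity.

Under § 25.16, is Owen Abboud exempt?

Yes — exempt.

(i) returns current — met.
(ii) nonprofit — holds.
(a): T AND T → true.
(b) ≥40% agricultural — not met.
(i) >40% out-of-jur. sales — not satisfied.
(ii) ≥ 11 yrs in jurisdiction — not satisfied.
(c) = F AND F = false.
So (1) is satisfied (T OR F OR F).
(i) Schedule C activity — satisfied.
(ii) no delinquency — met.
So (a) is satisfied (T AND T).
(b) not (veteran) — not satisfied.
(2): T OR F → true.
(3) receipts ≤ $250,000 — satisfied.
Overall = T AND T AND T = true.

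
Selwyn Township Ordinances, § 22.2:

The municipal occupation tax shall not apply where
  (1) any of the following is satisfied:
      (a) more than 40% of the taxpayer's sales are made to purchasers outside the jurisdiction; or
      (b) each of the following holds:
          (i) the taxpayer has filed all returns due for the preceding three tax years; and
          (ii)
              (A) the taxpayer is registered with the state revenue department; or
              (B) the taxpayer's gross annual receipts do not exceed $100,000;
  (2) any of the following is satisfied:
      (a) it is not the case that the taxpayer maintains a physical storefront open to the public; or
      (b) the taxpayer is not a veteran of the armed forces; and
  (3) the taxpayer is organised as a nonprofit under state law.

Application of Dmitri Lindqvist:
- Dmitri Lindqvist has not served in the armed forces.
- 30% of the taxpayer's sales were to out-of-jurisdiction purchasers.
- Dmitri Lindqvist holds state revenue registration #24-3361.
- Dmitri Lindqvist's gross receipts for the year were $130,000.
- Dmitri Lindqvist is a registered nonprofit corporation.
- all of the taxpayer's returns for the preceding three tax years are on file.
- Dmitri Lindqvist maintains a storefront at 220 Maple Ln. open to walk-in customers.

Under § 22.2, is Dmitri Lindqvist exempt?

(a) >40% out-of-jur. sales — not met.
(i) returns current — met.
(A) state-registered — holds.
(B) receipts ≤ $100,000 — not met.
(ii): T OR F → true.
(b) = T AND T = true.
(1) = F OR T = true.
(a) not (has storefront) — fails.
(b) not (veteran) — holds.
So (2) is satisfied (F OR T).
(3) nonprofit — satisfied.
So Overall is satisfied (T AND T AND T).

Yes — exempt.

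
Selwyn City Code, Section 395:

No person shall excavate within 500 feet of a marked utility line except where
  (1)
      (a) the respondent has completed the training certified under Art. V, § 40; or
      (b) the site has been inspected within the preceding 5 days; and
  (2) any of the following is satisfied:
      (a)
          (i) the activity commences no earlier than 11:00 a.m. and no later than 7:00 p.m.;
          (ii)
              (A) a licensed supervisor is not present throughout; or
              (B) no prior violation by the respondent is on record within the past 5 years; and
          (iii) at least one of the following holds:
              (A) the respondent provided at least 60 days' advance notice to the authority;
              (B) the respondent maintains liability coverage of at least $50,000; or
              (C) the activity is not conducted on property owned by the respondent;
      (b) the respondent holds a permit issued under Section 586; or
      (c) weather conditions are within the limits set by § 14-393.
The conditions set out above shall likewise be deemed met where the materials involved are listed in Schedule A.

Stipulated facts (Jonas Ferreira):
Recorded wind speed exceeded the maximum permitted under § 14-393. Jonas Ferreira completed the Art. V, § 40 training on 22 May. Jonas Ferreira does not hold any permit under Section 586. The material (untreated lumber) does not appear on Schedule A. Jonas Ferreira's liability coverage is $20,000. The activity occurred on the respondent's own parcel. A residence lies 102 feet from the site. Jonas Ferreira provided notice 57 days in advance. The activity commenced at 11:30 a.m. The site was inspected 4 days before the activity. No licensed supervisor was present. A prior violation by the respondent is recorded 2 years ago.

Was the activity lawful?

No — unlawful.

(a) training certified — satisfied.
(b) site inspected — met.
(1) = T OR T = true.
(i) start within hours — holds.
(A) not (supervisor present) — holds.
(B) no prior violation — fails.
So (ii) is satisfied (T OR F).
(A) ≥60 days' notice — not satisfied.
(B) coverage ≥ $50,000 — not satisfied.
(C) not (own property) — fails.
So (iii) is not satisfied (F OR F OR F).
(a): T AND T AND F → false.
(b) holds permit — not met.
(c) weather ok — not met.
So (2) is not satisfied (F OR F OR F).
So Overall is not satisfied (T AND F).
Exception (Schedule A material) — not satisfied.
Result: main false OR exception false → false.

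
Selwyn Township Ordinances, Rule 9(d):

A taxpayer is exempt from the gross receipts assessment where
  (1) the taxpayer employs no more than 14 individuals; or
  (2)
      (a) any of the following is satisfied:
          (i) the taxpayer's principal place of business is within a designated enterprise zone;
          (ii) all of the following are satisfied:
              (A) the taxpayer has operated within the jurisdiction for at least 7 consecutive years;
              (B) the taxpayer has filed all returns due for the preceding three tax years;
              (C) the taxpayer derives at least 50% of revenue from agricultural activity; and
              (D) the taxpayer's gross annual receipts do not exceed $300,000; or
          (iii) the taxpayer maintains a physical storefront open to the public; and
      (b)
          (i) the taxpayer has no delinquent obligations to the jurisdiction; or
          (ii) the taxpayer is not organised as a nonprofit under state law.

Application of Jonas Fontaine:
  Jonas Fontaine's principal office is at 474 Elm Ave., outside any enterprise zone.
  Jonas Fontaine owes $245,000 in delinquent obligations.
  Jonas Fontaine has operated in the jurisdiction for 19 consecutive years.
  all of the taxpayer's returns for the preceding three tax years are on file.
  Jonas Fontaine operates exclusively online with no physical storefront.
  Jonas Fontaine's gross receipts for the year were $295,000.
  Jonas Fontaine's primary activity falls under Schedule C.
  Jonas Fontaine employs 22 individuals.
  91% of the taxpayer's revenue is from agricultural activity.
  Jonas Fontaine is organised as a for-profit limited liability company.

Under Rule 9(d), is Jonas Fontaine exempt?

Yes — exempt.

(1) ≤ 14 employees — not satisfied.
(i) in enterprise zone — not met.
(A) ≥ 7 yrs in jurisdiction — satisfied.
(B) returns current — satisfied.
(C) ≥50% agricultural — holds.
(D) receipts ≤ $300,000 — holds.
(ii) = T AND T AND T AND T = true.
(iii) has storefront — fails.
So (a) is satisfied (F OR T OR F).
(i) no delinquency — fails.
(ii) not (nonprofit) — met.
(b): F OR T → true.
(2): T AND T → true.
Overall = F OR T = true.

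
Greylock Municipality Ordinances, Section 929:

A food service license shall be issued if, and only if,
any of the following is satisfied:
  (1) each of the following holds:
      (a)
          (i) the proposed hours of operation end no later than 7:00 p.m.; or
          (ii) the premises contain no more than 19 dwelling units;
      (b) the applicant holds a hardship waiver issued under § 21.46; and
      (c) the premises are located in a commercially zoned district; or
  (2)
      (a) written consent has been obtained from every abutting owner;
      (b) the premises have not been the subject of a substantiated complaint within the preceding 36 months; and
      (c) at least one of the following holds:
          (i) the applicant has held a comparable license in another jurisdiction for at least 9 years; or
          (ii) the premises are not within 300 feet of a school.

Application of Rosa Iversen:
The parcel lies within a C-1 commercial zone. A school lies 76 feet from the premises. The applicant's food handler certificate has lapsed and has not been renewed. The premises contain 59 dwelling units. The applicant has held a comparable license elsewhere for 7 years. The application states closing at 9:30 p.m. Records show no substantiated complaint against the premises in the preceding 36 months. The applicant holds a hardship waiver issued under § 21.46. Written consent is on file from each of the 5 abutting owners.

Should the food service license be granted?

No — denied.

(i) closes by 7 p.m. — fails.
(ii) ≤ 19 units — fails.
So (a) is not satisfied (F OR F).
(b) hardship waiver — met.
(c) commercially zoned — satisfied.
(1) = F AND T AND T = false.
(a) all abutters consent — satisfied.
(b) no complaint in 36 mo. — met.
(i) prior license ≥ 9 yr — not met.
(ii) ≥300 ft from school — not met.
So (c) is not satisfied (F OR F).
So (2) is not satisfied (T AND T AND F).
Overall = F OR F = false.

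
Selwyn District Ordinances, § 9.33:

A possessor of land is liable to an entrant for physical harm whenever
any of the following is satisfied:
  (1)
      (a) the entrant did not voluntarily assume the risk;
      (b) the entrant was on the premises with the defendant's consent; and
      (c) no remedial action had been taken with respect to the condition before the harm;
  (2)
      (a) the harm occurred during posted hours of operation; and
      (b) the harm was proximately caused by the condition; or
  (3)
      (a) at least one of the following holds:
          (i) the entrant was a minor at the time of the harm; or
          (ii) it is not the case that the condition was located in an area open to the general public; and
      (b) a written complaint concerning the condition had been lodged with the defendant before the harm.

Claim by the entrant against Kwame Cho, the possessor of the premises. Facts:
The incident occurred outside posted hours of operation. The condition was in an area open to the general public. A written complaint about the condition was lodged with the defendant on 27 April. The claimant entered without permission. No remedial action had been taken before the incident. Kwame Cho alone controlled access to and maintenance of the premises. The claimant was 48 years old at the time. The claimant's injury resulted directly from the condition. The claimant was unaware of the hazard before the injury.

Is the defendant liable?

(a) no assumed risk — met.
(b) consent to enter — not satisfied.
(c) no remedial action — met.
(1): T AND F AND T → false.
(a) during posted hours — not satisfied.
(b) proximate cause — satisfied.
So (2) is not satisfied (F AND T).
(i) entrant a minor — fails.
(ii) not (public area) — fails.
(a): F OR F → false.
(b) complaint lodged — satisfied.
So (3) is not satisfied (F AND T).
Overall = F OR F OR F = false.

No — not liable.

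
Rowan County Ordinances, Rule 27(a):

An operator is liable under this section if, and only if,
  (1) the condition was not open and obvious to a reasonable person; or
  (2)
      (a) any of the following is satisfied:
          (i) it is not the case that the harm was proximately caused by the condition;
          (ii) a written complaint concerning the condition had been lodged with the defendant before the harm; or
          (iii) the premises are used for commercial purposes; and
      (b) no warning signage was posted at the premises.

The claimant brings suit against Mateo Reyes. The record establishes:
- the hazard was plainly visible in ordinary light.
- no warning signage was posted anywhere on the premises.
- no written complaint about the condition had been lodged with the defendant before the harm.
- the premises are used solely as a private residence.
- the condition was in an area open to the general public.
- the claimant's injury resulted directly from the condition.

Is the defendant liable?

No — not liable.

(1) not open/obvious — fails.
(i) not (proximate cause) — not satisfied.
(ii) complaint lodged — not met.
(iii) commercial use — fails.
(a) = F OR F OR F = false.
(b) no signage posted — holds.
(2) = F AND T = false.
So Overall is not satisfied (F OR F).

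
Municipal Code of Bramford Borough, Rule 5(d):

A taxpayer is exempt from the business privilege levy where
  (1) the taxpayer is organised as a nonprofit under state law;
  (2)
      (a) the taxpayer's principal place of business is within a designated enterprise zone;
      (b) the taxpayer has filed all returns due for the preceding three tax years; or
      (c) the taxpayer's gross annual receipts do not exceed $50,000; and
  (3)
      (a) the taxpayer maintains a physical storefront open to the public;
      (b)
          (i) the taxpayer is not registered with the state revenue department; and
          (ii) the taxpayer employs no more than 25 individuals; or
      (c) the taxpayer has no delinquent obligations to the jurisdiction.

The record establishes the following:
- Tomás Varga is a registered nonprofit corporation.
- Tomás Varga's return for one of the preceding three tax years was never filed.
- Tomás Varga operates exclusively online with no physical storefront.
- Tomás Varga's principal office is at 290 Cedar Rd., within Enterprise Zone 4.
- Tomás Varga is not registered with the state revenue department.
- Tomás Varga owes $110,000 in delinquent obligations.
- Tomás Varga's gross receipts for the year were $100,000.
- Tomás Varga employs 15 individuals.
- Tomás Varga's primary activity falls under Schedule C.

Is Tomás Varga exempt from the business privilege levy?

Yes — exempt.

(1) nonprofit — satisfied.
(a) in enterprise zone — met.
(b) returns current — not satisfied.
(c) receipts ≤ $50,000 — not satisfied.
(2) = T OR F OR F = true.
(a) has storefront — not satisfied.
(i) not (state-registered) — met.
(ii) ≤ 25 employees — holds.
(b) = T AND T = true.
(c) no delinquency — not met.
(3) = F OR T OR F = true.
Overall: T AND T AND T → true.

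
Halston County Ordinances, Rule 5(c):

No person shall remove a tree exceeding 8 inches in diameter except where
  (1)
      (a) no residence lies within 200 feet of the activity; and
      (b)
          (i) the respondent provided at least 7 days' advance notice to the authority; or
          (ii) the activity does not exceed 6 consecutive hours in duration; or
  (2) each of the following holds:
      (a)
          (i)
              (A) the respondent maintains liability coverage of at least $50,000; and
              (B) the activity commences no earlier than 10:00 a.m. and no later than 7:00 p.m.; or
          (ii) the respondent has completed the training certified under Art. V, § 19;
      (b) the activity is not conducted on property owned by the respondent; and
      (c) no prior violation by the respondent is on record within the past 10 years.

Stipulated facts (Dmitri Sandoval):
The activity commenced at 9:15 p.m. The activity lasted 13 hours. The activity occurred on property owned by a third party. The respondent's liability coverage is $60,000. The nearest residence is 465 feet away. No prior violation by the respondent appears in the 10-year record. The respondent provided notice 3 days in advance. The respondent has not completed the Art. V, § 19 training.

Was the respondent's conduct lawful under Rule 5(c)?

No — unlawful.

(a) no residence in 200 ft — satisfied.
(i) ≥7 days' notice — fails.
(ii) ≤ 6 hrs duration — fails.
So (b) is not satisfied (F OR F).
(1) = T AND F = false.
(A) coverage ≥ $50,000 — holds.
(B) start within hours — fails.
So (i) is not satisfied (T AND F).
(ii) training certified — fails.
(a) = F OR F = false.
(b) not (own property) — met.
(c) no prior violation — met.
So (2) is not satisfied (F AND T AND T).
Overall = F OR F = false.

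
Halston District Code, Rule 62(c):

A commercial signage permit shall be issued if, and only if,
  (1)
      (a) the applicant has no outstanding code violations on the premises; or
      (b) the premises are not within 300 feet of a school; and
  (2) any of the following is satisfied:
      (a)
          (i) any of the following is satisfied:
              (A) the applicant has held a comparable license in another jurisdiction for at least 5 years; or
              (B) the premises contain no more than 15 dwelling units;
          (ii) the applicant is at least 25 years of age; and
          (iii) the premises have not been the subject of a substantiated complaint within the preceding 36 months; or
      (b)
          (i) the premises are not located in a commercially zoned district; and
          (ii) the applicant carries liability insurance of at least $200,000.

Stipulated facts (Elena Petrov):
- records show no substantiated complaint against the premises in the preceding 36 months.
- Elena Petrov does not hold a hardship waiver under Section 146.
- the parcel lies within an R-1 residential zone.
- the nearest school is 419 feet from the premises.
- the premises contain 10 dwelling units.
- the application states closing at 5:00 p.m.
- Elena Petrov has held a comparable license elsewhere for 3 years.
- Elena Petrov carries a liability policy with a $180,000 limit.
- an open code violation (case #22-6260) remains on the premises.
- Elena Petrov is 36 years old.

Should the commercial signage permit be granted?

Yes — granted.

(a) no code violations — not met.
(b) ≥300 ft from school — holds.
So (1) is satisfied (F OR T).
(A) prior license ≥ 5 yr — not satisfied.
(B) ≤ 15 units — holds.
(i) = F OR T = true.
(ii) age ≥ 25 — holds.
(iii) no complaint in 36 mo. — met.
(a) = T AND T AND T = true.
(i) not (commercially zoned) — met.
(ii) insurance ≥ $200,000 — not satisfied.
So (b) is not satisfied (T AND F).
(2) = T OR F = true.
So Overall is satisfied (T AND T).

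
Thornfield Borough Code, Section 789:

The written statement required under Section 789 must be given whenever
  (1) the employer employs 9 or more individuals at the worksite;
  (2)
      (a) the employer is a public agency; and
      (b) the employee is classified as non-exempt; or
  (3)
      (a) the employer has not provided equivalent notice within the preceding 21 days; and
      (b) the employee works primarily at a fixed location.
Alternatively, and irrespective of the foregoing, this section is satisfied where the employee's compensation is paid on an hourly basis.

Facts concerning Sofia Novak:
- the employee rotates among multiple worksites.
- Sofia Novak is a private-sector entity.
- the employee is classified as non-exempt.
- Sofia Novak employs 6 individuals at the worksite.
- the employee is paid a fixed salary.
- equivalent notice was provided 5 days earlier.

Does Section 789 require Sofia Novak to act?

No — not required.

(1) ≥ 9 at site — not satisfied.
(a) public agency — not satisfied.
(b) non-exempt — satisfied.
So (2) is not satisfied (F AND T).
(a) no recent notice — not met.
(b) fixed location — fails.
(3): F AND F → false.
Overall: F OR F OR F → false.
Exception (hourly-paid) — not satisfied.
Result: main false OR exception false → false.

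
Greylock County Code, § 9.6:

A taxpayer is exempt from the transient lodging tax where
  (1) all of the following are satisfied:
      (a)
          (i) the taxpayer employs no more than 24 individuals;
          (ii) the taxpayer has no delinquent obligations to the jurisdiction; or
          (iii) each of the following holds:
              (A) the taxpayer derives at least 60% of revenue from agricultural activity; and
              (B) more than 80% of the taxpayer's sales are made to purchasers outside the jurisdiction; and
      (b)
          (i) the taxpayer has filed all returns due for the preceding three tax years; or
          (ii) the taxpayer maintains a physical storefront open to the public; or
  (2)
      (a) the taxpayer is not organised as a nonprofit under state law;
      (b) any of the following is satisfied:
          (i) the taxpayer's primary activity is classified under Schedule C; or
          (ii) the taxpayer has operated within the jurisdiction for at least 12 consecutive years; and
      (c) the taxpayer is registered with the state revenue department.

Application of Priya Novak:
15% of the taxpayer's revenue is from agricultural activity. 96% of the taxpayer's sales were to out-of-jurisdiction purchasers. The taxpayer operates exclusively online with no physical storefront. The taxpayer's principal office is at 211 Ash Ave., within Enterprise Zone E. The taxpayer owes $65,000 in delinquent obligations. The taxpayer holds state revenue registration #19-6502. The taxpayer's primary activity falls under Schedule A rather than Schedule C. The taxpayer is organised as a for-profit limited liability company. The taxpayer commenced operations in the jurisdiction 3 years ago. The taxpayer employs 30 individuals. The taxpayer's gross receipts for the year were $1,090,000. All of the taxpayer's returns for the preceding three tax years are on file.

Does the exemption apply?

(i) ≤ 24 employees — not satisfied.
(ii) no delinquency — fails.
(A) ≥60% agricultural — fails.
(B) >80% out-of-jur. sales — holds.
(iii): F AND T → false.
(a) = F OR F OR F = false.
(i) returns current — satisfied.
(ii) has storefront — fails.
So (b) is satisfied (T OR F).
(1): F AND T → false.
(a) not (nonprofit) — met.
(i) Schedule C activity — not met.
(ii) ≥ 12 yrs in jurisdiction — fails.
(b): F OR F → false.
(c) state-registered — met.
(2) = T AND F AND T = false.
Overall: F OR F → false.

No — not exempt.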